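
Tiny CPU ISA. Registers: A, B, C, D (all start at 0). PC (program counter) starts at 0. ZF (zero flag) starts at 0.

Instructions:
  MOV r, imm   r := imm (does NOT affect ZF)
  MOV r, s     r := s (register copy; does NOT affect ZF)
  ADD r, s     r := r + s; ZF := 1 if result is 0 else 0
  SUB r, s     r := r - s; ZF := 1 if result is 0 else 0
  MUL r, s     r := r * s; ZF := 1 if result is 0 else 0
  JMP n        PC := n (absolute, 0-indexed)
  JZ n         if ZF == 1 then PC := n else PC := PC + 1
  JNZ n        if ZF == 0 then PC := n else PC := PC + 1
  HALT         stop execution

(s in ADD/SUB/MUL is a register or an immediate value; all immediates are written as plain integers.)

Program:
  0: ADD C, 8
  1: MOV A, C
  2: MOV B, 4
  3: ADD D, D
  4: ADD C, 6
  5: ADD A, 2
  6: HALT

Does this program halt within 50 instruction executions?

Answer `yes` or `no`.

Step 1: PC=0 exec 'ADD C, 8'. After: A=0 B=0 C=8 D=0 ZF=0 PC=1
Step 2: PC=1 exec 'MOV A, C'. After: A=8 B=0 C=8 D=0 ZF=0 PC=2
Step 3: PC=2 exec 'MOV B, 4'. After: A=8 B=4 C=8 D=0 ZF=0 PC=3
Step 4: PC=3 exec 'ADD D, D'. After: A=8 B=4 C=8 D=0 ZF=1 PC=4
Step 5: PC=4 exec 'ADD C, 6'. After: A=8 B=4 C=14 D=0 ZF=0 PC=5
Step 6: PC=5 exec 'ADD A, 2'. After: A=10 B=4 C=14 D=0 ZF=0 PC=6
Step 7: PC=6 exec 'HALT'. After: A=10 B=4 C=14 D=0 ZF=0 PC=6 HALTED

Answer: yes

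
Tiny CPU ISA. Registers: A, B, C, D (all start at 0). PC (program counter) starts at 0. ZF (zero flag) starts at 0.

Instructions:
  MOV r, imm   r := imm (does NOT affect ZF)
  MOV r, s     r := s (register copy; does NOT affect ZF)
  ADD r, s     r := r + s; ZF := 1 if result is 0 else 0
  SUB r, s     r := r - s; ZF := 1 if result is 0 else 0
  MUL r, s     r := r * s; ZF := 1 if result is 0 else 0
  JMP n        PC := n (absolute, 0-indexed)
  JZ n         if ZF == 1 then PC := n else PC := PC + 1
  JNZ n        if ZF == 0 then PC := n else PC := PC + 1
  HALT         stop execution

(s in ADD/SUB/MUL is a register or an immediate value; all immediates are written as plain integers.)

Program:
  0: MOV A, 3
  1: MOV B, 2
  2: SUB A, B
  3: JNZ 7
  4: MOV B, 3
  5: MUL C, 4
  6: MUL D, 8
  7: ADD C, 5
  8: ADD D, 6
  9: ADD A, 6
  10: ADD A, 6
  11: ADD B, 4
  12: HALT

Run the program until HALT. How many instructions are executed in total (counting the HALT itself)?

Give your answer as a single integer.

Answer: 10

Derivation:
Step 1: PC=0 exec 'MOV A, 3'. After: A=3 B=0 C=0 D=0 ZF=0 PC=1
Step 2: PC=1 exec 'MOV B, 2'. After: A=3 B=2 C=0 D=0 ZF=0 PC=2
Step 3: PC=2 exec 'SUB A, B'. After: A=1 B=2 C=0 D=0 ZF=0 PC=3
Step 4: PC=3 exec 'JNZ 7'. After: A=1 B=2 C=0 D=0 ZF=0 PC=7
Step 5: PC=7 exec 'ADD C, 5'. After: A=1 B=2 C=5 D=0 ZF=0 PC=8
Step 6: PC=8 exec 'ADD D, 6'. After: A=1 B=2 C=5 D=6 ZF=0 PC=9
Step 7: PC=9 exec 'ADD A, 6'. After: A=7 B=2 C=5 D=6 ZF=0 PC=10
Step 8: PC=10 exec 'ADD A, 6'. After: A=13 B=2 C=5 D=6 ZF=0 PC=11
Step 9: PC=11 exec 'ADD B, 4'. After: A=13 B=6 C=5 D=6 ZF=0 PC=12
Step 10: PC=12 exec 'HALT'. After: A=13 B=6 C=5 D=6 ZF=0 PC=12 HALTED
Total instructions executed: 10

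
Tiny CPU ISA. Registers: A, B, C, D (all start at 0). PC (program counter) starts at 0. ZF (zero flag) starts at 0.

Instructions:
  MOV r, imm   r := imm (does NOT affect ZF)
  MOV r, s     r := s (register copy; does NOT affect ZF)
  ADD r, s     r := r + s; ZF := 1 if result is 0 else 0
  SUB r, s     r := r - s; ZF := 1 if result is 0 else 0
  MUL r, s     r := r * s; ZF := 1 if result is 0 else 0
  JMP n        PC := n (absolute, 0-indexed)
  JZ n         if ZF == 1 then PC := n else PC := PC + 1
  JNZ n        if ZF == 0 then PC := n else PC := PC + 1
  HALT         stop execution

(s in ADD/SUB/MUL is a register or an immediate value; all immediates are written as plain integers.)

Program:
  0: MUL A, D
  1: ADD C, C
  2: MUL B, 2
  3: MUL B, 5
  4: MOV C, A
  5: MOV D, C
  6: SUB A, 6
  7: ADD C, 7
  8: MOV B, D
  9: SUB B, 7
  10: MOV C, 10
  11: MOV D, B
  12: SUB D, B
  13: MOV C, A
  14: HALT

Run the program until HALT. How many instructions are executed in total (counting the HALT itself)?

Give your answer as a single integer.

Step 1: PC=0 exec 'MUL A, D'. After: A=0 B=0 C=0 D=0 ZF=1 PC=1
Step 2: PC=1 exec 'ADD C, C'. After: A=0 B=0 C=0 D=0 ZF=1 PC=2
Step 3: PC=2 exec 'MUL B, 2'. After: A=0 B=0 C=0 D=0 ZF=1 PC=3
Step 4: PC=3 exec 'MUL B, 5'. After: A=0 B=0 C=0 D=0 ZF=1 PC=4
Step 5: PC=4 exec 'MOV C, A'. After: A=0 B=0 C=0 D=0 ZF=1 PC=5
Step 6: PC=5 exec 'MOV D, C'. After: A=0 B=0 C=0 D=0 ZF=1 PC=6
Step 7: PC=6 exec 'SUB A, 6'. After: A=-6 B=0 C=0 D=0 ZF=0 PC=7
Step 8: PC=7 exec 'ADD C, 7'. After: A=-6 B=0 C=7 D=0 ZF=0 PC=8
Step 9: PC=8 exec 'MOV B, D'. After: A=-6 B=0 C=7 D=0 ZF=0 PC=9
Step 10: PC=9 exec 'SUB B, 7'. After: A=-6 B=-7 C=7 D=0 ZF=0 PC=10
Step 11: PC=10 exec 'MOV C, 10'. After: A=-6 B=-7 C=10 D=0 ZF=0 PC=11
Step 12: PC=11 exec 'MOV D, B'. After: A=-6 B=-7 C=10 D=-7 ZF=0 PC=12
Step 13: PC=12 exec 'SUB D, B'. After: A=-6 B=-7 C=10 D=0 ZF=1 PC=13
Step 14: PC=13 exec 'MOV C, A'. After: A=-6 B=-7 C=-6 D=0 ZF=1 PC=14
Step 15: PC=14 exec 'HALT'. After: A=-6 B=-7 C=-6 D=0 ZF=1 PC=14 HALTED
Total instructions executed: 15

Answer: 15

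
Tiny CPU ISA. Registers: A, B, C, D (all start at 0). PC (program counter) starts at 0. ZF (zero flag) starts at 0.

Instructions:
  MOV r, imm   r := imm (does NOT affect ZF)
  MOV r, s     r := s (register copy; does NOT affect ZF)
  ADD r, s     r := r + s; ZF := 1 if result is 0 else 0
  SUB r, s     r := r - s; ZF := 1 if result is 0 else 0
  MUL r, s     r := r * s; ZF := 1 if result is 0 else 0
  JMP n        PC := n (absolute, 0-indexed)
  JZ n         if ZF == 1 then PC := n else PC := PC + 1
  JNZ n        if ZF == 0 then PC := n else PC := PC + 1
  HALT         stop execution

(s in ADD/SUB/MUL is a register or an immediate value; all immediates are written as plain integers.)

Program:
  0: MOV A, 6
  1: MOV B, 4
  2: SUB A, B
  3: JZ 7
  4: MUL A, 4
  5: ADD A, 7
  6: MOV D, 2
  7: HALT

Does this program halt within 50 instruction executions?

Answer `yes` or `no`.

Step 1: PC=0 exec 'MOV A, 6'. After: A=6 B=0 C=0 D=0 ZF=0 PC=1
Step 2: PC=1 exec 'MOV B, 4'. After: A=6 B=4 C=0 D=0 ZF=0 PC=2
Step 3: PC=2 exec 'SUB A, B'. After: A=2 B=4 C=0 D=0 ZF=0 PC=3
Step 4: PC=3 exec 'JZ 7'. After: A=2 B=4 C=0 D=0 ZF=0 PC=4
Step 5: PC=4 exec 'MUL A, 4'. After: A=8 B=4 C=0 D=0 ZF=0 PC=5
Step 6: PC=5 exec 'ADD A, 7'. After: A=15 B=4 C=0 D=0 ZF=0 PC=6
Step 7: PC=6 exec 'MOV D, 2'. After: A=15 B=4 C=0 D=2 ZF=0 PC=7
Step 8: PC=7 exec 'HALT'. After: A=15 B=4 C=0 D=2 ZF=0 PC=7 HALTED

Answer: yes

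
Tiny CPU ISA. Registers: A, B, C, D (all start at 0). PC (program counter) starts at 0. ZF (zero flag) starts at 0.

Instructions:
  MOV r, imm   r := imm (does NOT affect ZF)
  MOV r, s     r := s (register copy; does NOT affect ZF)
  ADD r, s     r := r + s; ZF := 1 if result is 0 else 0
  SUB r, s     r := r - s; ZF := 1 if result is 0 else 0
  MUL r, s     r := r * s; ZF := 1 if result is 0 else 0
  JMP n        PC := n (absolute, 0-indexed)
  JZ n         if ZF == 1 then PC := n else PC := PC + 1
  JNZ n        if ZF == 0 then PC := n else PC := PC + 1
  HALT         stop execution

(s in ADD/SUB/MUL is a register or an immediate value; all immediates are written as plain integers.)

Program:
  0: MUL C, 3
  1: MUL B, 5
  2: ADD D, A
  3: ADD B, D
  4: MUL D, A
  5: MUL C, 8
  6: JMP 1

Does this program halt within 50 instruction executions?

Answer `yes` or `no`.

Answer: no

Derivation:
Step 1: PC=0 exec 'MUL C, 3'. After: A=0 B=0 C=0 D=0 ZF=1 PC=1
Step 2: PC=1 exec 'MUL B, 5'. After: A=0 B=0 C=0 D=0 ZF=1 PC=2
Step 3: PC=2 exec 'ADD D, A'. After: A=0 B=0 C=0 D=0 ZF=1 PC=3
Step 4: PC=3 exec 'ADD B, D'. After: A=0 B=0 C=0 D=0 ZF=1 PC=4
Step 5: PC=4 exec 'MUL D, A'. After: A=0 B=0 C=0 D=0 ZF=1 PC=5
Step 6: PC=5 exec 'MUL C, 8'. After: A=0 B=0 C=0 D=0 ZF=1 PC=6
Step 7: PC=6 exec 'JMP 1'. After: A=0 B=0 C=0 D=0 ZF=1 PC=1
State after step 7 equals state after step 1: the program is in a cycle of length 6 and will never halt.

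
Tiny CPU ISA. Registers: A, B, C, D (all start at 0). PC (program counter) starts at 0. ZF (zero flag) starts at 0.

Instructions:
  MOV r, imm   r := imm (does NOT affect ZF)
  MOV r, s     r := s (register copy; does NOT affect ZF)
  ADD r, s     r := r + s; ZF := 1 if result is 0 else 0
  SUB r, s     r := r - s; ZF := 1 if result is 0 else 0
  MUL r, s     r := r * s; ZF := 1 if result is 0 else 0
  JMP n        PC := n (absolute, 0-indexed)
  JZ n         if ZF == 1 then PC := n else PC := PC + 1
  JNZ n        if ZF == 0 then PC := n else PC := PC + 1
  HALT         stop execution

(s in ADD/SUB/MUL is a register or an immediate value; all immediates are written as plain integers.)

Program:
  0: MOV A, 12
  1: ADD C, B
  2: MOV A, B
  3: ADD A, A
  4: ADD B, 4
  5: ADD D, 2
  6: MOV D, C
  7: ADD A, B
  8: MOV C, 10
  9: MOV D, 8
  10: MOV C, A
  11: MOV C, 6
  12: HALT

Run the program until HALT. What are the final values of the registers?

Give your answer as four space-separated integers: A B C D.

Step 1: PC=0 exec 'MOV A, 12'. After: A=12 B=0 C=0 D=0 ZF=0 PC=1
Step 2: PC=1 exec 'ADD C, B'. After: A=12 B=0 C=0 D=0 ZF=1 PC=2
Step 3: PC=2 exec 'MOV A, B'. After: A=0 B=0 C=0 D=0 ZF=1 PC=3
Step 4: PC=3 exec 'ADD A, A'. After: A=0 B=0 C=0 D=0 ZF=1 PC=4
Step 5: PC=4 exec 'ADD B, 4'. After: A=0 B=4 C=0 D=0 ZF=0 PC=5
Step 6: PC=5 exec 'ADD D, 2'. After: A=0 B=4 C=0 D=2 ZF=0 PC=6
Step 7: PC=6 exec 'MOV D, C'. After: A=0 B=4 C=0 D=0 ZF=0 PC=7
Step 8: PC=7 exec 'ADD A, B'. After: A=4 B=4 C=0 D=0 ZF=0 PC=8
Step 9: PC=8 exec 'MOV C, 10'. After: A=4 B=4 C=10 D=0 ZF=0 PC=9
Step 10: PC=9 exec 'MOV D, 8'. After: A=4 B=4 C=10 D=8 ZF=0 PC=10
Step 11: PC=10 exec 'MOV C, A'. After: A=4 B=4 C=4 D=8 ZF=0 PC=11
Step 12: PC=11 exec 'MOV C, 6'. After: A=4 B=4 C=6 D=8 ZF=0 PC=12
Step 13: PC=12 exec 'HALT'. After: A=4 B=4 C=6 D=8 ZF=0 PC=12 HALTED

Answer: 4 4 6 8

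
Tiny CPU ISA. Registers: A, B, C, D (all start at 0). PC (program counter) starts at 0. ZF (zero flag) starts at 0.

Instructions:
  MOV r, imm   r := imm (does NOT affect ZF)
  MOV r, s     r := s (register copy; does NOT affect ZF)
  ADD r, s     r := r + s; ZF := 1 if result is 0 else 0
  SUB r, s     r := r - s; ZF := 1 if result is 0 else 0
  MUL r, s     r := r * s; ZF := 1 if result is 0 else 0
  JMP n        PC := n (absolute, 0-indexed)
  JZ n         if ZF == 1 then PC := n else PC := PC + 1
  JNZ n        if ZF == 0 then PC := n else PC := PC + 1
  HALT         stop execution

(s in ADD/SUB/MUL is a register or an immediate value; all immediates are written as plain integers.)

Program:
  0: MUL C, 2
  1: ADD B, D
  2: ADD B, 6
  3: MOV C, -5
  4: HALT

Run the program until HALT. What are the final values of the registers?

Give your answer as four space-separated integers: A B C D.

Answer: 0 6 -5 0

Derivation:
Step 1: PC=0 exec 'MUL C, 2'. After: A=0 B=0 C=0 D=0 ZF=1 PC=1
Step 2: PC=1 exec 'ADD B, D'. After: A=0 B=0 C=0 D=0 ZF=1 PC=2
Step 3: PC=2 exec 'ADD B, 6'. After: A=0 B=6 C=0 D=0 ZF=0 PC=3
Step 4: PC=3 exec 'MOV C, -5'. After: A=0 B=6 C=-5 D=0 ZF=0 PC=4
Step 5: PC=4 exec 'HALT'. After: A=0 B=6 C=-5 D=0 ZF=0 PC=4 HALTED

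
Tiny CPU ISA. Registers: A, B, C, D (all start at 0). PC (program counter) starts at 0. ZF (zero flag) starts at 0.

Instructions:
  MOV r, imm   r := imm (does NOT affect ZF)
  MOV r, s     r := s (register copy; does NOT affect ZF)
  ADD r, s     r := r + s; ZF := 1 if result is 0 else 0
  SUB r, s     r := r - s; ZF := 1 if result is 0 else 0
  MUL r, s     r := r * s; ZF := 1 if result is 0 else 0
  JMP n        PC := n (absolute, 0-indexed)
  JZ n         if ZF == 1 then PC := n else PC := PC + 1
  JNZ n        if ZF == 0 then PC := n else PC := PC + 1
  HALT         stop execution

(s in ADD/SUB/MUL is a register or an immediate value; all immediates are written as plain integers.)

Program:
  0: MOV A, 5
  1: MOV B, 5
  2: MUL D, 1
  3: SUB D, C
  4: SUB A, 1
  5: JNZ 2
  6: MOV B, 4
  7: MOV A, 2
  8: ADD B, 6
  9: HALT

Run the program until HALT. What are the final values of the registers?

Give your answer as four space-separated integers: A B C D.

Answer: 2 10 0 0

Derivation:
Step 1: PC=0 exec 'MOV A, 5'. After: A=5 B=0 C=0 D=0 ZF=0 PC=1
Step 2: PC=1 exec 'MOV B, 5'. After: A=5 B=5 C=0 D=0 ZF=0 PC=2
Step 3: PC=2 exec 'MUL D, 1'. After: A=5 B=5 C=0 D=0 ZF=1 PC=3
Step 4: PC=3 exec 'SUB D, C'. After: A=5 B=5 C=0 D=0 ZF=1 PC=4
Step 5: PC=4 exec 'SUB A, 1'. After: A=4 B=5 C=0 D=0 ZF=0 PC=5
Step 6: PC=5 exec 'JNZ 2'. After: A=4 B=5 C=0 D=0 ZF=0 PC=2
Step 7: PC=2 exec 'MUL D, 1'. After: A=4 B=5 C=0 D=0 ZF=1 PC=3
Step 8: PC=3 exec 'SUB D, C'. After: A=4 B=5 C=0 D=0 ZF=1 PC=4
Step 9: PC=4 exec 'SUB A, 1'. After: A=3 B=5 C=0 D=0 ZF=0 PC=5
Step 10: PC=5 exec 'JNZ 2'. After: A=3 B=5 C=0 D=0 ZF=0 PC=2
Step 11: PC=2 exec 'MUL D, 1'. After: A=3 B=5 C=0 D=0 ZF=1 PC=3
Step 12: PC=3 exec 'SUB D, C'. After: A=3 B=5 C=0 D=0 ZF=1 PC=4
Step 13: PC=4 exec 'SUB A, 1'. After: A=2 B=5 C=0 D=0 ZF=0 PC=5
Step 14: PC=5 exec 'JNZ 2'. After: A=2 B=5 C=0 D=0 ZF=0 PC=2
Step 15: PC=2 exec 'MUL D, 1'. After: A=2 B=5 C=0 D=0 ZF=1 PC=3
Step 16: PC=3 exec 'SUB D, C'. After: A=2 B=5 C=0 D=0 ZF=1 PC=4
Step 17: PC=4 exec 'SUB A, 1'. After: A=1 B=5 C=0 D=0 ZF=0 PC=5
Step 18: PC=5 exec 'JNZ 2'. After: A=1 B=5 C=0 D=0 ZF=0 PC=2
Step 19: PC=2 exec 'MUL D, 1'. After: A=1 B=5 C=0 D=0 ZF=1 PC=3
Step 20: PC=3 exec 'SUB D, C'. After: A=1 B=5 C=0 D=0 ZF=1 PC=4
Step 21: PC=4 exec 'SUB A, 1'. After: A=0 B=5 C=0 D=0 ZF=1 PC=5
Step 22: PC=5 exec 'JNZ 2'. After: A=0 B=5 C=0 D=0 ZF=1 PC=6
Step 23: PC=6 exec 'MOV B, 4'. After: A=0 B=4 C=0 D=0 ZF=1 PC=7
Step 24: PC=7 exec 'MOV A, 2'. After: A=2 B=4 C=0 D=0 ZF=1 PC=8
Step 25: PC=8 exec 'ADD B, 6'. After: A=2 B=10 C=0 D=0 ZF=0 PC=9
Step 26: PC=9 exec 'HALT'. After: A=2 B=10 C=0 D=0 ZF=0 PC=9 HALTED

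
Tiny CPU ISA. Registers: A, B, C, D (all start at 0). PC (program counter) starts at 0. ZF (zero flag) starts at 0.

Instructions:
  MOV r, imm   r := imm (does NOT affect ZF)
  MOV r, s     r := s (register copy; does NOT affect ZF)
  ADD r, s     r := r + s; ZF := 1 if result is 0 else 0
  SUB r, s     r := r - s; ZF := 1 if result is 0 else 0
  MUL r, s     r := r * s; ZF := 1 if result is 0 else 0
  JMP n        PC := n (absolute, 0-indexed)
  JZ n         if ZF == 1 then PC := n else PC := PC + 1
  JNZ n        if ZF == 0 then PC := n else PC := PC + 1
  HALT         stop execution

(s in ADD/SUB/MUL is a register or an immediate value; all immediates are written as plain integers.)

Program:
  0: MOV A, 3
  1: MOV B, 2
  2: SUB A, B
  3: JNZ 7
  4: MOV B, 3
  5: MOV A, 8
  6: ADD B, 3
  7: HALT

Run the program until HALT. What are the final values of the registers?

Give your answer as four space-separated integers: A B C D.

Answer: 1 2 0 0

Derivation:
Step 1: PC=0 exec 'MOV A, 3'. After: A=3 B=0 C=0 D=0 ZF=0 PC=1
Step 2: PC=1 exec 'MOV B, 2'. After: A=3 B=2 C=0 D=0 ZF=0 PC=2
Step 3: PC=2 exec 'SUB A, B'. After: A=1 B=2 C=0 D=0 ZF=0 PC=3
Step 4: PC=3 exec 'JNZ 7'. After: A=1 B=2 C=0 D=0 ZF=0 PC=7
Step 5: PC=7 exec 'HALT'. After: A=1 B=2 C=0 D=0 ZF=0 PC=7 HALTED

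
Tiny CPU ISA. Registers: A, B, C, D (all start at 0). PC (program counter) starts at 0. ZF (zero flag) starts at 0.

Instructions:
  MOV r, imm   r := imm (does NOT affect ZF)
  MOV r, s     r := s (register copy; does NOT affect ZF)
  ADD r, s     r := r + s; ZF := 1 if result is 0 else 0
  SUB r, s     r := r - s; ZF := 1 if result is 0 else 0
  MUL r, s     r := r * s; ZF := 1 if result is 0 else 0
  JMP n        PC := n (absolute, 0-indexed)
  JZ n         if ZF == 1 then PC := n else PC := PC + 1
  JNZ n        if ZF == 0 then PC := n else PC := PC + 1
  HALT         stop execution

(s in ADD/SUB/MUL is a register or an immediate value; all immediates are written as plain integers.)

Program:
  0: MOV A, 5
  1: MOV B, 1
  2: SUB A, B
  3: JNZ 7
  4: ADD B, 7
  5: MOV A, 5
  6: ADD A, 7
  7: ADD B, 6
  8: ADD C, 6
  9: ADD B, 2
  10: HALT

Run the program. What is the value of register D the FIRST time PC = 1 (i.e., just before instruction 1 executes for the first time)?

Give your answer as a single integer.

Step 1: PC=0 exec 'MOV A, 5'. After: A=5 B=0 C=0 D=0 ZF=0 PC=1
First time PC=1: D=0

0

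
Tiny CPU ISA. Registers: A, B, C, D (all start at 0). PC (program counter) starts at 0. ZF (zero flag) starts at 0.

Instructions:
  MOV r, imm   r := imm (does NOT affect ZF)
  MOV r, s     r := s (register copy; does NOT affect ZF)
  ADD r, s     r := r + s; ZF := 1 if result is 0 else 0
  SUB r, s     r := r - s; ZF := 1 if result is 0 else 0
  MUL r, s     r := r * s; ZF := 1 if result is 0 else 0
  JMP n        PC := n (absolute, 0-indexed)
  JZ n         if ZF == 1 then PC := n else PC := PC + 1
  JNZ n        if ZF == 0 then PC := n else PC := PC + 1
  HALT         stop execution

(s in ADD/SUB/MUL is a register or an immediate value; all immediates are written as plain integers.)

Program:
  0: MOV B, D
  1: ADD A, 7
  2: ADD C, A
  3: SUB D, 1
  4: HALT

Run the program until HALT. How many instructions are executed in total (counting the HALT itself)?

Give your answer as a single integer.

Answer: 5

Derivation:
Step 1: PC=0 exec 'MOV B, D'. After: A=0 B=0 C=0 D=0 ZF=0 PC=1
Step 2: PC=1 exec 'ADD A, 7'. After: A=7 B=0 C=0 D=0 ZF=0 PC=2
Step 3: PC=2 exec 'ADD C, A'. After: A=7 B=0 C=7 D=0 ZF=0 PC=3
Step 4: PC=3 exec 'SUB D, 1'. After: A=7 B=0 C=7 D=-1 ZF=0 PC=4
Step 5: PC=4 exec 'HALT'. After: A=7 B=0 C=7 D=-1 ZF=0 PC=4 HALTED
Total instructions executed: 5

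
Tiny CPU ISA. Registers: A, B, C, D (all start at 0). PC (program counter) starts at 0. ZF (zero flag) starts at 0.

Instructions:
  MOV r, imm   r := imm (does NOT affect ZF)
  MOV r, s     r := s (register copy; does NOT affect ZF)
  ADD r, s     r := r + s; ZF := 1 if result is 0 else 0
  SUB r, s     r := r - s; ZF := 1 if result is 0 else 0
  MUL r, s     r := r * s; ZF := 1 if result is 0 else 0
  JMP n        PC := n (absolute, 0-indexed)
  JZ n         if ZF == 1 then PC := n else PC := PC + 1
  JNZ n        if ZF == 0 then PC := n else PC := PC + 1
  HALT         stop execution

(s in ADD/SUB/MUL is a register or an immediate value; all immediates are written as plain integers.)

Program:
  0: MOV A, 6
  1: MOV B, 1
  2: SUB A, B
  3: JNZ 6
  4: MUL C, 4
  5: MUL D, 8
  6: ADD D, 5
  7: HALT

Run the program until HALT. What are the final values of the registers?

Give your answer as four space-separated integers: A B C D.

Step 1: PC=0 exec 'MOV A, 6'. After: A=6 B=0 C=0 D=0 ZF=0 PC=1
Step 2: PC=1 exec 'MOV B, 1'. After: A=6 B=1 C=0 D=0 ZF=0 PC=2
Step 3: PC=2 exec 'SUB A, B'. After: A=5 B=1 C=0 D=0 ZF=0 PC=3
Step 4: PC=3 exec 'JNZ 6'. After: A=5 B=1 C=0 D=0 ZF=0 PC=6
Step 5: PC=6 exec 'ADD D, 5'. After: A=5 B=1 C=0 D=5 ZF=0 PC=7
Step 6: PC=7 exec 'HALT'. After: A=5 B=1 C=0 D=5 ZF=0 PC=7 HALTED

Answer: 5 1 0 5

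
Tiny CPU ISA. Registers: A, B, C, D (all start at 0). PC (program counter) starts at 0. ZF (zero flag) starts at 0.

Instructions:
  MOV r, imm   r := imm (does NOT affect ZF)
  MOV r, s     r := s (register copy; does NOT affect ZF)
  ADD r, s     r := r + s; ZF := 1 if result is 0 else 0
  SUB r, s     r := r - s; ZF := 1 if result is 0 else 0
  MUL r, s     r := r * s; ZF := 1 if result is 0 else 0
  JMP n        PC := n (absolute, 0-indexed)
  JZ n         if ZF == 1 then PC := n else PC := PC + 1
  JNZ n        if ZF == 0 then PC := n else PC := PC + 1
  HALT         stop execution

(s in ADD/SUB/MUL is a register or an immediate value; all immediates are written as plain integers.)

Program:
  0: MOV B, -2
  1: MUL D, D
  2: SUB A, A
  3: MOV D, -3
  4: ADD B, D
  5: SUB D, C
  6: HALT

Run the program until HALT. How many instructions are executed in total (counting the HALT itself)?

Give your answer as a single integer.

Answer: 7

Derivation:
Step 1: PC=0 exec 'MOV B, -2'. After: A=0 B=-2 C=0 D=0 ZF=0 PC=1
Step 2: PC=1 exec 'MUL D, D'. After: A=0 B=-2 C=0 D=0 ZF=1 PC=2
Step 3: PC=2 exec 'SUB A, A'. After: A=0 B=-2 C=0 D=0 ZF=1 PC=3
Step 4: PC=3 exec 'MOV D, -3'. After: A=0 B=-2 C=0 D=-3 ZF=1 PC=4
Step 5: PC=4 exec 'ADD B, D'. After: A=0 B=-5 C=0 D=-3 ZF=0 PC=5
Step 6: PC=5 exec 'SUB D, C'. After: A=0 B=-5 C=0 D=-3 ZF=0 PC=6
Step 7: PC=6 exec 'HALT'. After: A=0 B=-5 C=0 D=-3 ZF=0 PC=6 HALTED
Total instructions executed: 7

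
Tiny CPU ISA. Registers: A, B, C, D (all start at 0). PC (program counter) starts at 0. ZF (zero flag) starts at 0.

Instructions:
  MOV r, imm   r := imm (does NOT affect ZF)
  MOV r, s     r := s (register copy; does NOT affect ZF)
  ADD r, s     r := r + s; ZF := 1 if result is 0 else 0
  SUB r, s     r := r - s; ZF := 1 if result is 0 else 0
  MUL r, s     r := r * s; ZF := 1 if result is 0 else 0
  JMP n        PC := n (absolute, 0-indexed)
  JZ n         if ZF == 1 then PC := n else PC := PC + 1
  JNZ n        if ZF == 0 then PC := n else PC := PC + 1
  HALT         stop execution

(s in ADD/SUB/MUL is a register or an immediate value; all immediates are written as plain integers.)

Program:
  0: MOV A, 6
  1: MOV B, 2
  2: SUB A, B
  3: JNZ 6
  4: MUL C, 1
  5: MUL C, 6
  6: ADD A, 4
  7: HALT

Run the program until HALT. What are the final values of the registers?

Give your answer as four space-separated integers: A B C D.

Answer: 8 2 0 0

Derivation:
Step 1: PC=0 exec 'MOV A, 6'. After: A=6 B=0 C=0 D=0 ZF=0 PC=1
Step 2: PC=1 exec 'MOV B, 2'. After: A=6 B=2 C=0 D=0 ZF=0 PC=2
Step 3: PC=2 exec 'SUB A, B'. After: A=4 B=2 C=0 D=0 ZF=0 PC=3
Step 4: PC=3 exec 'JNZ 6'. After: A=4 B=2 C=0 D=0 ZF=0 PC=6
Step 5: PC=6 exec 'ADD A, 4'. After: A=8 B=2 C=0 D=0 ZF=0 PC=7
Step 6: PC=7 exec 'HALT'. After: A=8 B=2 C=0 D=0 ZF=0 PC=7 HALTED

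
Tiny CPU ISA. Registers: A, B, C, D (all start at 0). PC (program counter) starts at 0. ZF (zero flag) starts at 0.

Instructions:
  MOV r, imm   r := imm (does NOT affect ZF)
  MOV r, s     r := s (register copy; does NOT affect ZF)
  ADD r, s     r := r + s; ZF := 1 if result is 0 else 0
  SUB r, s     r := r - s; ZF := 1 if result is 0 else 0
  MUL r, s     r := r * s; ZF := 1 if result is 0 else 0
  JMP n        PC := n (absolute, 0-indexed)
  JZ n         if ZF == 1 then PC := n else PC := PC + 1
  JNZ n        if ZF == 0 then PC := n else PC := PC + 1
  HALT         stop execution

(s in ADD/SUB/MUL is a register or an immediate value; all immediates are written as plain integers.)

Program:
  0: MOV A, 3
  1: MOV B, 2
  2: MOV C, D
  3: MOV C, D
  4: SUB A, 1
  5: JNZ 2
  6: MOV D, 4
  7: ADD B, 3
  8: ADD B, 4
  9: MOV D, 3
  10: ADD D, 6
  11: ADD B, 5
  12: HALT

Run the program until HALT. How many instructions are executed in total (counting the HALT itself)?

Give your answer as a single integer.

Answer: 21

Derivation:
Step 1: PC=0 exec 'MOV A, 3'. After: A=3 B=0 C=0 D=0 ZF=0 PC=1
Step 2: PC=1 exec 'MOV B, 2'. After: A=3 B=2 C=0 D=0 ZF=0 PC=2
Step 3: PC=2 exec 'MOV C, D'. After: A=3 B=2 C=0 D=0 ZF=0 PC=3
Step 4: PC=3 exec 'MOV C, D'. After: A=3 B=2 C=0 D=0 ZF=0 PC=4
Step 5: PC=4 exec 'SUB A, 1'. After: A=2 B=2 C=0 D=0 ZF=0 PC=5
Step 6: PC=5 exec 'JNZ 2'. After: A=2 B=2 C=0 D=0 ZF=0 PC=2
Step 7: PC=2 exec 'MOV C, D'. After: A=2 B=2 C=0 D=0 ZF=0 PC=3
Step 8: PC=3 exec 'MOV C, D'. After: A=2 B=2 C=0 D=0 ZF=0 PC=4
Step 9: PC=4 exec 'SUB A, 1'. After: A=1 B=2 C=0 D=0 ZF=0 PC=5
Step 10: PC=5 exec 'JNZ 2'. After: A=1 B=2 C=0 D=0 ZF=0 PC=2
Step 11: PC=2 exec 'MOV C, D'. After: A=1 B=2 C=0 D=0 ZF=0 PC=3
Step 12: PC=3 exec 'MOV C, D'. After: A=1 B=2 C=0 D=0 ZF=0 PC=4
Step 13: PC=4 exec 'SUB A, 1'. After: A=0 B=2 C=0 D=0 ZF=1 PC=5
Step 14: PC=5 exec 'JNZ 2'. After: A=0 B=2 C=0 D=0 ZF=1 PC=6
Step 15: PC=6 exec 'MOV D, 4'. After: A=0 B=2 C=0 D=4 ZF=1 PC=7
Step 16: PC=7 exec 'ADD B, 3'. After: A=0 B=5 C=0 D=4 ZF=0 PC=8
Step 17: PC=8 exec 'ADD B, 4'. After: A=0 B=9 C=0 D=4 ZF=0 PC=9
Step 18: PC=9 exec 'MOV D, 3'. After: A=0 B=9 C=0 D=3 ZF=0 PC=10
Step 19: PC=10 exec 'ADD D, 6'. After: A=0 B=9 C=0 D=9 ZF=0 PC=11
Step 20: PC=11 exec 'ADD B, 5'. After: A=0 B=14 C=0 D=9 ZF=0 PC=12
Step 21: PC=12 exec 'HALT'. After: A=0 B=14 C=0 D=9 ZF=0 PC=12 HALTED
Total instructions executed: 21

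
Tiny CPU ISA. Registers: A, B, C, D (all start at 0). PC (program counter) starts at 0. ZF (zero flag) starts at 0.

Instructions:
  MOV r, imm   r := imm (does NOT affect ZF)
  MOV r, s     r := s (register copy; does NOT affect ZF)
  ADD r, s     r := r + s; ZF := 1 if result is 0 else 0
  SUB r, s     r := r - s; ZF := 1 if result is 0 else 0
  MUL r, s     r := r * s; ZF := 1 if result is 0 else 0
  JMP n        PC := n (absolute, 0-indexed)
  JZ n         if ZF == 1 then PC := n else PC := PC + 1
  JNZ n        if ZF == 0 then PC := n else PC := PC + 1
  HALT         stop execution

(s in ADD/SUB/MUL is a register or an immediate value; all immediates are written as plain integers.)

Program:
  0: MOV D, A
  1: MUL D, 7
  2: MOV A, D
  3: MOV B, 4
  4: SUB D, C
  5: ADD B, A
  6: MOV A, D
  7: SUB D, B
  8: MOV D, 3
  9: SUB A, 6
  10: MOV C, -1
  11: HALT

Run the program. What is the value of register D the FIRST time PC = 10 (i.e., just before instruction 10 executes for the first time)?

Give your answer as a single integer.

Step 1: PC=0 exec 'MOV D, A'. After: A=0 B=0 C=0 D=0 ZF=0 PC=1
Step 2: PC=1 exec 'MUL D, 7'. After: A=0 B=0 C=0 D=0 ZF=1 PC=2
Step 3: PC=2 exec 'MOV A, D'. After: A=0 B=0 C=0 D=0 ZF=1 PC=3
Step 4: PC=3 exec 'MOV B, 4'. After: A=0 B=4 C=0 D=0 ZF=1 PC=4
Step 5: PC=4 exec 'SUB D, C'. After: A=0 B=4 C=0 D=0 ZF=1 PC=5
Step 6: PC=5 exec 'ADD B, A'. After: A=0 B=4 C=0 D=0 ZF=0 PC=6
Step 7: PC=6 exec 'MOV A, D'. After: A=0 B=4 C=0 D=0 ZF=0 PC=7
Step 8: PC=7 exec 'SUB D, B'. After: A=0 B=4 C=0 D=-4 ZF=0 PC=8
Step 9: PC=8 exec 'MOV D, 3'. After: A=0 B=4 C=0 D=3 ZF=0 PC=9
Step 10: PC=9 exec 'SUB A, 6'. After: A=-6 B=4 C=0 D=3 ZF=0 PC=10
First time PC=10: D=3

3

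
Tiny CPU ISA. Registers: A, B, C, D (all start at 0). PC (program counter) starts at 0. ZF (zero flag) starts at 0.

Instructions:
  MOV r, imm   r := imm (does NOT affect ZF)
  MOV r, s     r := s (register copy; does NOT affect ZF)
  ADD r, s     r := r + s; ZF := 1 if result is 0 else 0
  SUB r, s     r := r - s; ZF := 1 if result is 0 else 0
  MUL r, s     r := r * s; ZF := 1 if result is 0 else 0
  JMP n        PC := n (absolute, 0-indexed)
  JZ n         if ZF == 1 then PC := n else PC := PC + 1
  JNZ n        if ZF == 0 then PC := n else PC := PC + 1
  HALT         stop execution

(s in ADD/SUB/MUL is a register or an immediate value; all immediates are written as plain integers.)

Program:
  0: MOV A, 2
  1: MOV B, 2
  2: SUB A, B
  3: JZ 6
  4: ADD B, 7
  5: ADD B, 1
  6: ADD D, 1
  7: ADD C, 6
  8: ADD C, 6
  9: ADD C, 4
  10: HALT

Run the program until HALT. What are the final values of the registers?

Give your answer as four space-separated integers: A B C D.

Answer: 0 2 16 1

Derivation:
Step 1: PC=0 exec 'MOV A, 2'. After: A=2 B=0 C=0 D=0 ZF=0 PC=1
Step 2: PC=1 exec 'MOV B, 2'. After: A=2 B=2 C=0 D=0 ZF=0 PC=2
Step 3: PC=2 exec 'SUB A, B'. After: A=0 B=2 C=0 D=0 ZF=1 PC=3
Step 4: PC=3 exec 'JZ 6'. After: A=0 B=2 C=0 D=0 ZF=1 PC=6
Step 5: PC=6 exec 'ADD D, 1'. After: A=0 B=2 C=0 D=1 ZF=0 PC=7
Step 6: PC=7 exec 'ADD C, 6'. After: A=0 B=2 C=6 D=1 ZF=0 PC=8
Step 7: PC=8 exec 'ADD C, 6'. After: A=0 B=2 C=12 D=1 ZF=0 PC=9
Step 8: PC=9 exec 'ADD C, 4'. After: A=0 B=2 C=16 D=1 ZF=0 PC=10
Step 9: PC=10 exec 'HALT'. After: A=0 B=2 C=16 D=1 ZF=0 PC=10 HALTED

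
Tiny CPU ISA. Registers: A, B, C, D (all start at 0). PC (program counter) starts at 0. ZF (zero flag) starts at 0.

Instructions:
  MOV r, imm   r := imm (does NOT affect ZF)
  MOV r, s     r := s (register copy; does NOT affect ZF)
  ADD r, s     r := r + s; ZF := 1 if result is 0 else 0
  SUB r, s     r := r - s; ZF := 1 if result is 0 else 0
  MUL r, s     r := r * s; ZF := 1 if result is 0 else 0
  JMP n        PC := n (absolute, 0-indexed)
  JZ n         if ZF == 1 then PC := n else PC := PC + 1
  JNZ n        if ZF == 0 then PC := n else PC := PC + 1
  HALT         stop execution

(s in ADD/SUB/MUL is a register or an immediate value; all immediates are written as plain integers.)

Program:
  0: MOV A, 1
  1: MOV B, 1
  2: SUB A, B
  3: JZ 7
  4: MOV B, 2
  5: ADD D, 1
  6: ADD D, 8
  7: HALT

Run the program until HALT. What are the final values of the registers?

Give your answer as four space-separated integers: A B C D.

Answer: 0 1 0 0

Derivation:
Step 1: PC=0 exec 'MOV A, 1'. After: A=1 B=0 C=0 D=0 ZF=0 PC=1
Step 2: PC=1 exec 'MOV B, 1'. After: A=1 B=1 C=0 D=0 ZF=0 PC=2
Step 3: PC=2 exec 'SUB A, B'. After: A=0 B=1 C=0 D=0 ZF=1 PC=3
Step 4: PC=3 exec 'JZ 7'. After: A=0 B=1 C=0 D=0 ZF=1 PC=7
Step 5: PC=7 exec 'HALT'. After: A=0 B=1 C=0 D=0 ZF=1 PC=7 HALTED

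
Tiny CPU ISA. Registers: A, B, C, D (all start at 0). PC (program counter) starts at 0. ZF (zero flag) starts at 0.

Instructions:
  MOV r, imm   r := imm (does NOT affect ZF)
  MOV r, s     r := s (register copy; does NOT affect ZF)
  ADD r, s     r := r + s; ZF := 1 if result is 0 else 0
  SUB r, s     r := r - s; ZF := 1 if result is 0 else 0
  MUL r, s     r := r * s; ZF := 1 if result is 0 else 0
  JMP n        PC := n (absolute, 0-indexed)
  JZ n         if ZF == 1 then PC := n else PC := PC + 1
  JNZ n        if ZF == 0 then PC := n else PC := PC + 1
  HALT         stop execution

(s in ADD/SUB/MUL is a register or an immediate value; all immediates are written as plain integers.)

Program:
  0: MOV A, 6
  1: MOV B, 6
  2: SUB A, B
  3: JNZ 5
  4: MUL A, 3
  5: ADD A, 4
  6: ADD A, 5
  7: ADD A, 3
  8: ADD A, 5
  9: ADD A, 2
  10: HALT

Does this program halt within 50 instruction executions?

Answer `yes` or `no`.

Answer: yes

Derivation:
Step 1: PC=0 exec 'MOV A, 6'. After: A=6 B=0 C=0 D=0 ZF=0 PC=1
Step 2: PC=1 exec 'MOV B, 6'. After: A=6 B=6 C=0 D=0 ZF=0 PC=2
Step 3: PC=2 exec 'SUB A, B'. After: A=0 B=6 C=0 D=0 ZF=1 PC=3
Step 4: PC=3 exec 'JNZ 5'. After: A=0 B=6 C=0 D=0 ZF=1 PC=4
Step 5: PC=4 exec 'MUL A, 3'. After: A=0 B=6 C=0 D=0 ZF=1 PC=5
Step 6: PC=5 exec 'ADD A, 4'. After: A=4 B=6 C=0 D=0 ZF=0 PC=6
Step 7: PC=6 exec 'ADD A, 5'. After: A=9 B=6 C=0 D=0 ZF=0 PC=7
Step 8: PC=7 exec 'ADD A, 3'. After: A=12 B=6 C=0 D=0 ZF=0 PC=8
Step 9: PC=8 exec 'ADD A, 5'. After: A=17 B=6 C=0 D=0 ZF=0 PC=9
Step 10: PC=9 exec 'ADD A, 2'. After: A=19 B=6 C=0 D=0 ZF=0 PC=10
Step 11: PC=10 exec 'HALT'. After: A=19 B=6 C=0 D=0 ZF=0 PC=10 HALTED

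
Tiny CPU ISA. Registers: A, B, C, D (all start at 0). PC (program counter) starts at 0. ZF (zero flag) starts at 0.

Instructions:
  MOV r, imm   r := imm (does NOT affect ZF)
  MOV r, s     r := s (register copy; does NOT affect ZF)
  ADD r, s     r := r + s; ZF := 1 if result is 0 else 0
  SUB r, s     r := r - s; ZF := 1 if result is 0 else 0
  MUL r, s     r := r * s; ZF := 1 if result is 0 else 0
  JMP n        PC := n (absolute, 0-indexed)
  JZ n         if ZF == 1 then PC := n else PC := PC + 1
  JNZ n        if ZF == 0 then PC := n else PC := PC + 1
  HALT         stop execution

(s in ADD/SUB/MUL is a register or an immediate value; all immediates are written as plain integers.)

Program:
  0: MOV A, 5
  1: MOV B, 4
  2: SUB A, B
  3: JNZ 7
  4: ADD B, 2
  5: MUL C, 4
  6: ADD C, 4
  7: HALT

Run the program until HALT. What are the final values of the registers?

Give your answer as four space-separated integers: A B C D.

Answer: 1 4 0 0

Derivation:
Step 1: PC=0 exec 'MOV A, 5'. After: A=5 B=0 C=0 D=0 ZF=0 PC=1
Step 2: PC=1 exec 'MOV B, 4'. After: A=5 B=4 C=0 D=0 ZF=0 PC=2
Step 3: PC=2 exec 'SUB A, B'. After: A=1 B=4 C=0 D=0 ZF=0 PC=3
Step 4: PC=3 exec 'JNZ 7'. After: A=1 B=4 C=0 D=0 ZF=0 PC=7
Step 5: PC=7 exec 'HALT'. After: A=1 B=4 C=0 D=0 ZF=0 PC=7 HALTED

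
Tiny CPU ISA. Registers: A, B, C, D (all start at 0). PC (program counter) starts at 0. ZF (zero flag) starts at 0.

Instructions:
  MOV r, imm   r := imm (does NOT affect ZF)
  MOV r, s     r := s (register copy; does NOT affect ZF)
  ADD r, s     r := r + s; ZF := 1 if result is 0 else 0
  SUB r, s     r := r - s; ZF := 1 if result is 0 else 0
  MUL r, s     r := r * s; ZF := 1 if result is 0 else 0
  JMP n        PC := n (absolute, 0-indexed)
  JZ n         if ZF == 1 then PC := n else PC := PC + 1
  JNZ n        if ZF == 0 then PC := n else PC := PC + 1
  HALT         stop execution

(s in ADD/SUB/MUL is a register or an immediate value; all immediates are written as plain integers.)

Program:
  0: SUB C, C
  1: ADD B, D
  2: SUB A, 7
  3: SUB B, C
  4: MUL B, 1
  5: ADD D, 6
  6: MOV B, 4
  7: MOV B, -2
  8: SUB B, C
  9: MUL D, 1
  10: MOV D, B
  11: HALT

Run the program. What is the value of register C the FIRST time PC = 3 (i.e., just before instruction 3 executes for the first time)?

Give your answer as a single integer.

Step 1: PC=0 exec 'SUB C, C'. After: A=0 B=0 C=0 D=0 ZF=1 PC=1
Step 2: PC=1 exec 'ADD B, D'. After: A=0 B=0 C=0 D=0 ZF=1 PC=2
Step 3: PC=2 exec 'SUB A, 7'. After: A=-7 B=0 C=0 D=0 ZF=0 PC=3
First time PC=3: C=0

0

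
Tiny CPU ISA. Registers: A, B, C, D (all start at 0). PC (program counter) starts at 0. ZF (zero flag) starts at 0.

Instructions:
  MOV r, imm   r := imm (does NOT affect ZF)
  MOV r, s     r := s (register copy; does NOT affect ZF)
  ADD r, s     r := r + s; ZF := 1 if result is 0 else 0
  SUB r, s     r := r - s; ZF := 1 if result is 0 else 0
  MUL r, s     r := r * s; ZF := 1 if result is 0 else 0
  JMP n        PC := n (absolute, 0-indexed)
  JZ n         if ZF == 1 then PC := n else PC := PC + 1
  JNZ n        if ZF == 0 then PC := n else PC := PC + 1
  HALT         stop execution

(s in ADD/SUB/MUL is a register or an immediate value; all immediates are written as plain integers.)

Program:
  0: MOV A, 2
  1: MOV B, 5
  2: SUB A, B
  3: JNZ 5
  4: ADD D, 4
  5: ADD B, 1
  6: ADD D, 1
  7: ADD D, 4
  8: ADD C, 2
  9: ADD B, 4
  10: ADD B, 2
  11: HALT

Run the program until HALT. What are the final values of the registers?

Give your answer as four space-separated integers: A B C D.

Answer: -3 12 2 5

Derivation:
Step 1: PC=0 exec 'MOV A, 2'. After: A=2 B=0 C=0 D=0 ZF=0 PC=1
Step 2: PC=1 exec 'MOV B, 5'. After: A=2 B=5 C=0 D=0 ZF=0 PC=2
Step 3: PC=2 exec 'SUB A, B'. After: A=-3 B=5 C=0 D=0 ZF=0 PC=3
Step 4: PC=3 exec 'JNZ 5'. After: A=-3 B=5 C=0 D=0 ZF=0 PC=5
Step 5: PC=5 exec 'ADD B, 1'. After: A=-3 B=6 C=0 D=0 ZF=0 PC=6
Step 6: PC=6 exec 'ADD D, 1'. After: A=-3 B=6 C=0 D=1 ZF=0 PC=7
Step 7: PC=7 exec 'ADD D, 4'. After: A=-3 B=6 C=0 D=5 ZF=0 PC=8
Step 8: PC=8 exec 'ADD C, 2'. After: A=-3 B=6 C=2 D=5 ZF=0 PC=9
Step 9: PC=9 exec 'ADD B, 4'. After: A=-3 B=10 C=2 D=5 ZF=0 PC=10
Step 10: PC=10 exec 'ADD B, 2'. After: A=-3 B=12 C=2 D=5 ZF=0 PC=11
Step 11: PC=11 exec 'HALT'. After: A=-3 B=12 C=2 D=5 ZF=0 PC=11 HALTED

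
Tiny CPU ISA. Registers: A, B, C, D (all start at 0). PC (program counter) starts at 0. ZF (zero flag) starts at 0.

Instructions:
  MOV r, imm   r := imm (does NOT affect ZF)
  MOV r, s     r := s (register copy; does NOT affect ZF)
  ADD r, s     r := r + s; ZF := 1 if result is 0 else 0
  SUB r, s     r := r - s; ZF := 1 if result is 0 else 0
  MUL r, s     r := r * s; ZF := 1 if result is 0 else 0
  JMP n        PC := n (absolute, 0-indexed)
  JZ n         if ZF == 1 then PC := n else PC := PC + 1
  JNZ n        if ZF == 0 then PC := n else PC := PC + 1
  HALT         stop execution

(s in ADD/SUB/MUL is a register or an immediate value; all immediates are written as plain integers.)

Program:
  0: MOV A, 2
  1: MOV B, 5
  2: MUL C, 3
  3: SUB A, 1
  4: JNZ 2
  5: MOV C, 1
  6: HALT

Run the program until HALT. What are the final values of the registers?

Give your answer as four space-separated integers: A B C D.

Step 1: PC=0 exec 'MOV A, 2'. After: A=2 B=0 C=0 D=0 ZF=0 PC=1
Step 2: PC=1 exec 'MOV B, 5'. After: A=2 B=5 C=0 D=0 ZF=0 PC=2
Step 3: PC=2 exec 'MUL C, 3'. After: A=2 B=5 C=0 D=0 ZF=1 PC=3
Step 4: PC=3 exec 'SUB A, 1'. After: A=1 B=5 C=0 D=0 ZF=0 PC=4
Step 5: PC=4 exec 'JNZ 2'. After: A=1 B=5 C=0 D=0 ZF=0 PC=2
Step 6: PC=2 exec 'MUL C, 3'. After: A=1 B=5 C=0 D=0 ZF=1 PC=3
Step 7: PC=3 exec 'SUB A, 1'. After: A=0 B=5 C=0 D=0 ZF=1 PC=4
Step 8: PC=4 exec 'JNZ 2'. After: A=0 B=5 C=0 D=0 ZF=1 PC=5
Step 9: PC=5 exec 'MOV C, 1'. After: A=0 B=5 C=1 D=0 ZF=1 PC=6
Step 10: PC=6 exec 'HALT'. After: A=0 B=5 C=1 D=0 ZF=1 PC=6 HALTED

Answer: 0 5 1 0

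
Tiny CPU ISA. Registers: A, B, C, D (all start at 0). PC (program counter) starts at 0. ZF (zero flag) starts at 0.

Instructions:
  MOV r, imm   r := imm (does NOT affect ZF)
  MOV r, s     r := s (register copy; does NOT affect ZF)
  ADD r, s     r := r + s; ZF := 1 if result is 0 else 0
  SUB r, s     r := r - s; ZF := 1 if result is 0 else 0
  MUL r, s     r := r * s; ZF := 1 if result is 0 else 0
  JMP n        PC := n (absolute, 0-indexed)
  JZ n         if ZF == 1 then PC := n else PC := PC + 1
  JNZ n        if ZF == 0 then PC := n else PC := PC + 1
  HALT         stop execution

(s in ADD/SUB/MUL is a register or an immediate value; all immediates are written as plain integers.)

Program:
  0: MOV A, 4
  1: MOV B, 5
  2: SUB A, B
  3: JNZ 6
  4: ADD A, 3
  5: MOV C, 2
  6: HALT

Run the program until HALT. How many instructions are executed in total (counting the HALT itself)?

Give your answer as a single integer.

Answer: 5

Derivation:
Step 1: PC=0 exec 'MOV A, 4'. After: A=4 B=0 C=0 D=0 ZF=0 PC=1
Step 2: PC=1 exec 'MOV B, 5'. After: A=4 B=5 C=0 D=0 ZF=0 PC=2
Step 3: PC=2 exec 'SUB A, B'. After: A=-1 B=5 C=0 D=0 ZF=0 PC=3
Step 4: PC=3 exec 'JNZ 6'. After: A=-1 B=5 C=0 D=0 ZF=0 PC=6
Step 5: PC=6 exec 'HALT'. After: A=-1 B=5 C=0 D=0 ZF=0 PC=6 HALTED
Total instructions executed: 5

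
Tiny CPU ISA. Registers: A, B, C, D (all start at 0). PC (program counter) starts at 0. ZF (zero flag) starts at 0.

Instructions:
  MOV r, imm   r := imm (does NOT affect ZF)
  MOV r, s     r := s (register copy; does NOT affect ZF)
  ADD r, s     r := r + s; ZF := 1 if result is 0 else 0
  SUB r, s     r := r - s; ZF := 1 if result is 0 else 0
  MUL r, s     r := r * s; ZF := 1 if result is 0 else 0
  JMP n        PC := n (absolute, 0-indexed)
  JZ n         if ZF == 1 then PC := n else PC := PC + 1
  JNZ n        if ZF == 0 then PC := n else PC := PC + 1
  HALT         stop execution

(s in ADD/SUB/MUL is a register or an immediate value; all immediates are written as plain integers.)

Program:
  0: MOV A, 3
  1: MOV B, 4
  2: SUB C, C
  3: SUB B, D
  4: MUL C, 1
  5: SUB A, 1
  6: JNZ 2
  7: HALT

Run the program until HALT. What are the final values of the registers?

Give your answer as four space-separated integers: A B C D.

Answer: 0 4 0 0

Derivation:
Step 1: PC=0 exec 'MOV A, 3'. After: A=3 B=0 C=0 D=0 ZF=0 PC=1
Step 2: PC=1 exec 'MOV B, 4'. After: A=3 B=4 C=0 D=0 ZF=0 PC=2
Step 3: PC=2 exec 'SUB C, C'. After: A=3 B=4 C=0 D=0 ZF=1 PC=3
Step 4: PC=3 exec 'SUB B, D'. After: A=3 B=4 C=0 D=0 ZF=0 PC=4
Step 5: PC=4 exec 'MUL C, 1'. After: A=3 B=4 C=0 D=0 ZF=1 PC=5
Step 6: PC=5 exec 'SUB A, 1'. After: A=2 B=4 C=0 D=0 ZF=0 PC=6
Step 7: PC=6 exec 'JNZ 2'. After: A=2 B=4 C=0 D=0 ZF=0 PC=2
Step 8: PC=2 exec 'SUB C, C'. After: A=2 B=4 C=0 D=0 ZF=1 PC=3
Step 9: PC=3 exec 'SUB B, D'. After: A=2 B=4 C=0 D=0 ZF=0 PC=4
Step 10: PC=4 exec 'MUL C, 1'. After: A=2 B=4 C=0 D=0 ZF=1 PC=5
Step 11: PC=5 exec 'SUB A, 1'. After: A=1 B=4 C=0 D=0 ZF=0 PC=6
Step 12: PC=6 exec 'JNZ 2'. After: A=1 B=4 C=0 D=0 ZF=0 PC=2
Step 13: PC=2 exec 'SUB C, C'. After: A=1 B=4 C=0 D=0 ZF=1 PC=3
Step 14: PC=3 exec 'SUB B, D'. After: A=1 B=4 C=0 D=0 ZF=0 PC=4
Step 15: PC=4 exec 'MUL C, 1'. After: A=1 B=4 C=0 D=0 ZF=1 PC=5
Step 16: PC=5 exec 'SUB A, 1'. After: A=0 B=4 C=0 D=0 ZF=1 PC=6
Step 17: PC=6 exec 'JNZ 2'. After: A=0 B=4 C=0 D=0 ZF=1 PC=7
Step 18: PC=7 exec 'HALT'. After: A=0 B=4 C=0 D=0 ZF=1 PC=7 HALTED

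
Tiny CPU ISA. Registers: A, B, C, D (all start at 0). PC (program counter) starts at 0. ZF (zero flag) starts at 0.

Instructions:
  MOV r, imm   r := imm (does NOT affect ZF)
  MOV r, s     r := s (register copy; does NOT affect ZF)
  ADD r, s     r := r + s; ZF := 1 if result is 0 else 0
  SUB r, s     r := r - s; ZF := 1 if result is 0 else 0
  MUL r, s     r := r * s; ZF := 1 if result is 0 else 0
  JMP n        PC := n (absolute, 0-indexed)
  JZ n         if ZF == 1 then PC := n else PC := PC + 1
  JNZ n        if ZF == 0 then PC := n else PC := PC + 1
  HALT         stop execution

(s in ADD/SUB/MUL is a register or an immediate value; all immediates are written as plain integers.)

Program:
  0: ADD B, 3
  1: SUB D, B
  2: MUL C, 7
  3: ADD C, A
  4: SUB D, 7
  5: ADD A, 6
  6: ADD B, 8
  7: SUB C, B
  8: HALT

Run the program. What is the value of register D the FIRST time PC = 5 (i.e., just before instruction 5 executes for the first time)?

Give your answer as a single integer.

Step 1: PC=0 exec 'ADD B, 3'. After: A=0 B=3 C=0 D=0 ZF=0 PC=1
Step 2: PC=1 exec 'SUB D, B'. After: A=0 B=3 C=0 D=-3 ZF=0 PC=2
Step 3: PC=2 exec 'MUL C, 7'. After: A=0 B=3 C=0 D=-3 ZF=1 PC=3
Step 4: PC=3 exec 'ADD C, A'. After: A=0 B=3 C=0 D=-3 ZF=1 PC=4
Step 5: PC=4 exec 'SUB D, 7'. After: A=0 B=3 C=0 D=-10 ZF=0 PC=5
First time PC=5: D=-10

-10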